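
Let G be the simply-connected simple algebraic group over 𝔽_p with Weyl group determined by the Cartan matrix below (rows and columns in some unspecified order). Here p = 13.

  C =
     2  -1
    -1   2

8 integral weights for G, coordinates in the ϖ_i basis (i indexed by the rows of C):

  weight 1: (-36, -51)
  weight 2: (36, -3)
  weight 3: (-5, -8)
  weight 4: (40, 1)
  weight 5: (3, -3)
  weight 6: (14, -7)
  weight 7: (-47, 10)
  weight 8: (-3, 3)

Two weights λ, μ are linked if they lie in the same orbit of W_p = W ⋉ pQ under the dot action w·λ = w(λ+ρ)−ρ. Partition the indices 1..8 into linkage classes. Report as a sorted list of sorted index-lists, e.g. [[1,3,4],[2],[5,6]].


A_2 Cartan matrix, 2 simple roots permuted; ρ=(1,1).

Folding the 8 weights λ_j+ρ into Ā_13 (reps in the given 2-coord order):

  [1] (7, 4) · [2] (2, 2) · [3] (7, 4) · [4] (2, 2) · [5] (2, 2) · [6] (7, 4) · [7] (7, 4) · [8] (2, 2)

Grouping the 8 weights by Ā_13-representative: 2 linkage classes.

[[1, 3, 6, 7], [2, 4, 5, 8]]


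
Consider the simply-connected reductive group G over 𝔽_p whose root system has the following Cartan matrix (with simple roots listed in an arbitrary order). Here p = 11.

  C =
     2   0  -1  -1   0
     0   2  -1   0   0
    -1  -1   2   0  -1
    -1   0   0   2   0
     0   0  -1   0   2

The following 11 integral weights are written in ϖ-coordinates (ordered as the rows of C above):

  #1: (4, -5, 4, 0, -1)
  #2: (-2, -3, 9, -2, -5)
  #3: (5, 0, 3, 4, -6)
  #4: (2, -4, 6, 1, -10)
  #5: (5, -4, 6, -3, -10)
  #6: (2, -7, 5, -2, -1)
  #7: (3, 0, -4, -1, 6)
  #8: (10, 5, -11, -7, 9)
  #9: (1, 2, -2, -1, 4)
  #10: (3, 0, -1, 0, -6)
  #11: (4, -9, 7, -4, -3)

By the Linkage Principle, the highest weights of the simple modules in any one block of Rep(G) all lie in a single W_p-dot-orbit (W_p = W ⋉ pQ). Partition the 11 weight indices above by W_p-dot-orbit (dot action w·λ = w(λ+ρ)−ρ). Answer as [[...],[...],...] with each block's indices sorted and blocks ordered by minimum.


C ↔ D_5 under row/col permutation; |W(D_5)| = 1920.

Ā_11 reps of the 11 weights (D_5, coords as presented):

  [1] (1, 4, 0, 0, 0);  [2] (1, 2, 1, 0, 4);  [3] (1, 4, 0, 0, 0);  [4] (1, 2, 1, 0, 4);  [5] (1, 2, 1, 0, 4);  [6] (2, 6, 0, 1, 0);  [7] (1, 2, 1, 0, 4);  [8] (1, 4, 0, 0, 0);  [9] (1, 2, 1, 0, 4);  [10] (1, 4, 0, 0, 0);  [11] (2, 6, 0, 1, 0)

These 11 weights hit 3 W_11-dot-orbits; sizes (4, 5, 2):

[[1, 3, 8, 10], [2, 4, 5, 7, 9], [6, 11]]


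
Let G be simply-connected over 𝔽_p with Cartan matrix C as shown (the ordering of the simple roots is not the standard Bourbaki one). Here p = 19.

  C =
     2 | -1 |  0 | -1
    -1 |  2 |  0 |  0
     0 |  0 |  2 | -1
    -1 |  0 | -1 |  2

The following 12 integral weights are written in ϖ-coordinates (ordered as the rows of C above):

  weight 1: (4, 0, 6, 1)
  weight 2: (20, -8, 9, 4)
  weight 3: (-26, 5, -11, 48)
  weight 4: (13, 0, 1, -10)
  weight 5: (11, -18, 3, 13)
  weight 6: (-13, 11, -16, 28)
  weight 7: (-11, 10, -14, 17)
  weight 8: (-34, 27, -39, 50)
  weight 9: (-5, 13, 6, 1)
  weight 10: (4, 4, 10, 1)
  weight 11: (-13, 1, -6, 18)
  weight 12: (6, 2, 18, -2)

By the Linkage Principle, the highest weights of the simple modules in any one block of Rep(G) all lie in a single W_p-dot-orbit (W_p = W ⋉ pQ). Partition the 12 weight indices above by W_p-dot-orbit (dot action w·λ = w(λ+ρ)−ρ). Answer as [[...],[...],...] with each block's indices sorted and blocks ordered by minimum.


Type A_4, rank 4, |W|=120; reorder rows/cols to standard.

λ_j+ρ reflected into Ā_19 (⟨·,θ^∨⟩≤19); 4-tuples as given:

  λ_1+ρ ↦ (5, 1, 7, 2)
  λ_2+ρ ↦ (2, 10, 5, 2)
  λ_3+ρ ↦ (5, 1, 8, 5)
  λ_4+ρ ↦ (5, 1, 7, 2)
  λ_5+ρ ↦ (5, 1, 7, 2)
  λ_6+ρ ↦ (2, 10, 5, 2)
  λ_7+ρ ↦ (5, 1, 8, 5)
  λ_8+ρ ↦ (5, 1, 8, 5)
  λ_9+ρ ↦ (2, 10, 5, 2)
  λ_10+ρ ↦ (5, 1, 7, 2)
  λ_11+ρ ↦ (2, 10, 5, 2)
  λ_12+ρ ↦ (0, 6, 9, 1)

4 distinct reps among the 12 weights ⇒ 4 W_19-linkage classes:

[[1, 4, 5, 10], [2, 6, 9, 11], [3, 7, 8], [12]]


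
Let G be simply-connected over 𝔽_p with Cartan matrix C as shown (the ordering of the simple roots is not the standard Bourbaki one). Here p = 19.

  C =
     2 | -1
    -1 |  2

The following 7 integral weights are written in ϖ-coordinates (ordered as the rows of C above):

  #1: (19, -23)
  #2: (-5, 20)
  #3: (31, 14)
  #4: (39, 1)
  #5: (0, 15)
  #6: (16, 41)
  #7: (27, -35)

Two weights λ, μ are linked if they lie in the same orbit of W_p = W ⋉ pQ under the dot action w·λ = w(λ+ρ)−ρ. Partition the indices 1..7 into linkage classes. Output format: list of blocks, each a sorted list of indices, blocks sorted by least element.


C ↔ A_2 under row/col permutation; |W(A_2)| = 6.

Folding the 7 weights λ_j+ρ into Ā_19 (reps in the given 2-coord order):

  λ_1 → (1, 16) · λ_2 → (2, 15) · λ_3 → (9, 4) · λ_4 → (2, 15) · λ_5 → (1, 16) · λ_6 → (2, 15) · λ_7 → (9, 4)

Partition of {1..7} into 3 W_19-dot-orbits:

[[1, 5], [2, 4, 6], [3, 7]]


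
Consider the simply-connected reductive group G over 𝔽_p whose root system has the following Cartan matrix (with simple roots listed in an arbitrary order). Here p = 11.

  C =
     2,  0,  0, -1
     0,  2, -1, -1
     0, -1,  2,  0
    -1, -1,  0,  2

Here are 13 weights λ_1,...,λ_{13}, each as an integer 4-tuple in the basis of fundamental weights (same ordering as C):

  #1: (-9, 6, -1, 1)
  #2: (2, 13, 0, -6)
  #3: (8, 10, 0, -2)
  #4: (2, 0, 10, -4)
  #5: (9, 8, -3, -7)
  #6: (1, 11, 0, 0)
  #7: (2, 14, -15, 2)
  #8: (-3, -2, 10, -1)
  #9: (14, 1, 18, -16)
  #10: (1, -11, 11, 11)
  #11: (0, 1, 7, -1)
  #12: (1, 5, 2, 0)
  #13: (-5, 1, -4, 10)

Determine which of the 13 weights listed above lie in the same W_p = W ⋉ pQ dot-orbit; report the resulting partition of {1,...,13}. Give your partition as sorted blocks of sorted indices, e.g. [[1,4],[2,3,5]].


A_4 Cartan matrix, 4 simple roots permuted; ρ=(1,1,1,1).

Ā_11 reps of the 13 weights (A_4, coords as presented):

  λ_1 → (2, 1, 0, 6);  λ_2 → (1, 6, 2, 1);  λ_3 → (1, 2, 8, 0);  λ_4 → (1, 2, 8, 0);  λ_5 → (2, 1, 0, 6);  λ_6 → (1, 6, 2, 1);  λ_7 → (3, 3, 1, 1);  λ_8 → (1, 2, 8, 0);  λ_9 → (2, 1, 0, 6);  λ_10 → (1, 6, 2, 1);  λ_11 → (1, 2, 8, 0);  λ_12 → (1, 6, 2, 1);  λ_13 → (2, 1, 0, 6)

Grouping the 13 weights by Ā_11-representative: 4 linkage classes.

[[1, 5, 9, 13], [2, 6, 10, 12], [3, 4, 8, 11], [7]]


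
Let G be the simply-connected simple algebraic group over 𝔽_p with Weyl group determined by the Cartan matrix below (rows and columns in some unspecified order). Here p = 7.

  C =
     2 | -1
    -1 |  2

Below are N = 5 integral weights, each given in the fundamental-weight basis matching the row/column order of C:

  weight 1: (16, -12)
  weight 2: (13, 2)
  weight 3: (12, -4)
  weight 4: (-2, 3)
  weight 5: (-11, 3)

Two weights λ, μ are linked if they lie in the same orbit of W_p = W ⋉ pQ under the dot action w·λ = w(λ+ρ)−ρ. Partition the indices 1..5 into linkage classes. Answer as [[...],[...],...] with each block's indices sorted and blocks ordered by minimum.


Root system A_2: the 2×2 matrix C matches after relabeling.

Ā_7 reps of the 5 weights (A_2, coords as presented):

  λ_1+ρ ↦ (1, 3);  λ_2+ρ ↦ (3, 4);  λ_3+ρ ↦ (1, 3);  λ_4+ρ ↦ (1, 3);  λ_5+ρ ↦ (1, 3)

2 distinct reps among the 5 weights ⇒ 2 W_7-linkage classes:

[[1, 3, 4, 5], [2]]


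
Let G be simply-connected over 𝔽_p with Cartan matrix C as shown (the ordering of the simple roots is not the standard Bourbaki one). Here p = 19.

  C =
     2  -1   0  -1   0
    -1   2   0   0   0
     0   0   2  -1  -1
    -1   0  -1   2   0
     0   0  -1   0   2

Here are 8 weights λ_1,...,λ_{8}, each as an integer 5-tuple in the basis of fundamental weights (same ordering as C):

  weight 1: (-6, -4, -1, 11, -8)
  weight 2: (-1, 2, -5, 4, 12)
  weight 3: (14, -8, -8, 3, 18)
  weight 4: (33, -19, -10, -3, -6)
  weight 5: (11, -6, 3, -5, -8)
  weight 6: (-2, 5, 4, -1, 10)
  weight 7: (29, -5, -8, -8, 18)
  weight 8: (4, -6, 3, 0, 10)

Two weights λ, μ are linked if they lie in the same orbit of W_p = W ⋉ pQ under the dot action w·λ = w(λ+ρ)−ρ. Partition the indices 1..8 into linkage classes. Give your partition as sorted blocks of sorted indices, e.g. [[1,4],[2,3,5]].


Type A_5, rank 5, |W|=720; reorder rows/cols to standard.

Each λ_j+ρ reduced to Ā_19; 5-tuples below use C's row order:

  [1] (0, 5, 4, 3, 0) · [2] (0, 3, 4, 1, 9) · [3] (0, 5, 4, 3, 0) · [4] (0, 3, 4, 1, 9) · [5] (0, 5, 4, 3, 0) · [6] (0, 3, 4, 1, 9) · [7] (0, 5, 4, 3, 0) · [8] (0, 3, 4, 1, 9)

2 distinct reps among the 8 weights ⇒ 2 W_19-linkage classes:

[[1, 3, 5, 7], [2, 4, 6, 8]]


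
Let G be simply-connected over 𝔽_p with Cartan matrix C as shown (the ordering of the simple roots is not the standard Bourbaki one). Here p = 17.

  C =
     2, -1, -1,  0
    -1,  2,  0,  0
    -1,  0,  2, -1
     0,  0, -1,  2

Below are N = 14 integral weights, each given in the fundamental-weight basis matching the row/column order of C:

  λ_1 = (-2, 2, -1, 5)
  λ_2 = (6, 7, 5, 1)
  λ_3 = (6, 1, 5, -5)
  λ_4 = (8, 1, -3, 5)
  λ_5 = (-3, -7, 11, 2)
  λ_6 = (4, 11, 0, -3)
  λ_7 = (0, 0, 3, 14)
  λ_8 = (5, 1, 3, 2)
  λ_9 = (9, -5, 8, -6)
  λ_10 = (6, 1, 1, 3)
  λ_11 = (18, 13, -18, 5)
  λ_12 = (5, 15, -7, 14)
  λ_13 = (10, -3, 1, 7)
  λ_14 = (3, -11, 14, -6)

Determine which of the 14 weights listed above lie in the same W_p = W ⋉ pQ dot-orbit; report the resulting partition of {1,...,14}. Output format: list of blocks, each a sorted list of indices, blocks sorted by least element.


Root system A_4: the 4×4 matrix C matches after relabeling.

Ā_17 reps of the 14 weights (A_4, coords as presented):

    [1] (0, 2, 1, 5)
    [2] (7, 2, 2, 4)
    [3] (7, 2, 2, 4)
    [4] (7, 2, 2, 4)
    [5] (6, 2, 4, 3)
    [6] (4, 11, 1, 0)
    [7] (2, 1, 2, 11)
    [8] (6, 2, 4, 3)
    [9] (6, 2, 4, 3)
    [10] (7, 2, 2, 4)
    [11] (0, 2, 1, 5)
    [12] (0, 2, 1, 5)
    [13] (7, 2, 2, 4)
    [14] (6, 2, 4, 3)

5 distinct reps among the 14 weights ⇒ 5 W_17-linkage classes:

[[1, 11, 12], [2, 3, 4, 10, 13], [5, 8, 9, 14], [6], [7]]


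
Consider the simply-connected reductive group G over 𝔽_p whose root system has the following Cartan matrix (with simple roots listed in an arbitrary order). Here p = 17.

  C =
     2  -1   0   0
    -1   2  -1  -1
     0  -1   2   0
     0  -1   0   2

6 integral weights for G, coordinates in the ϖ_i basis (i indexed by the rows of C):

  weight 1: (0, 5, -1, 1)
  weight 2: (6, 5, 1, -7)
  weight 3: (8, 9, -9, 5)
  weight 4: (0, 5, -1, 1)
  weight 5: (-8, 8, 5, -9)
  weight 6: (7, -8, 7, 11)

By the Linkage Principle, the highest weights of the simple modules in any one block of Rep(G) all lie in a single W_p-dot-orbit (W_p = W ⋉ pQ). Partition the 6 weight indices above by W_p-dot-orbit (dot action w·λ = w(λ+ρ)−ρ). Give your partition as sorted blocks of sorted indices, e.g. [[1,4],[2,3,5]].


D_4 Cartan matrix, 4 simple roots permuted; ρ=(1,1,1,1).

W_17-reps of the 6 weights in Ā_17 (same 4-coord order as C):

  [1] (1, 6, 0, 2) · [2] (7, 0, 2, 6) · [3] (1, 6, 0, 2) · [4] (1, 6, 0, 2) · [5] (1, 6, 0, 2) · [6] (1, 3, 1, 5)

Linkage partition of the 6 weights (3 classes, p=17):

[[1, 3, 4, 5], [2], [6]]


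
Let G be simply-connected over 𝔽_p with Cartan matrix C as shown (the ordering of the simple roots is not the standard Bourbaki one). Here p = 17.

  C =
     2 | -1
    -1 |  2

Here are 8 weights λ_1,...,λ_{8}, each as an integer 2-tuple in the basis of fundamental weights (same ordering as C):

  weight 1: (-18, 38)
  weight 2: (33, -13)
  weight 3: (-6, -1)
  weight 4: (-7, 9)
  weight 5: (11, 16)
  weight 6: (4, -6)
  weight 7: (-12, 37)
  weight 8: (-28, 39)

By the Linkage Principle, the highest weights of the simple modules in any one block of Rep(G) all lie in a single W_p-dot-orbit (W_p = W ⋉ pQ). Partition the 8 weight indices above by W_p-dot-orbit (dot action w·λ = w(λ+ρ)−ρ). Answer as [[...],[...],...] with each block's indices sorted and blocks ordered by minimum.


A_2 Cartan matrix, 2 simple roots permuted; ρ=(1,1).

Folding the 8 weights λ_j+ρ into Ā_17 (reps in the given 2-coord order):

    1: (0, 5)
    2: (0, 5)
    3: (0, 5)
    4: (6, 4)
    5: (0, 5)
    6: (0, 5)
    7: (6, 4)
    8: (6, 4)

2 distinct reps among the 8 weights ⇒ 2 W_17-linkage classes:

[[1, 2, 3, 5, 6], [4, 7, 8]]


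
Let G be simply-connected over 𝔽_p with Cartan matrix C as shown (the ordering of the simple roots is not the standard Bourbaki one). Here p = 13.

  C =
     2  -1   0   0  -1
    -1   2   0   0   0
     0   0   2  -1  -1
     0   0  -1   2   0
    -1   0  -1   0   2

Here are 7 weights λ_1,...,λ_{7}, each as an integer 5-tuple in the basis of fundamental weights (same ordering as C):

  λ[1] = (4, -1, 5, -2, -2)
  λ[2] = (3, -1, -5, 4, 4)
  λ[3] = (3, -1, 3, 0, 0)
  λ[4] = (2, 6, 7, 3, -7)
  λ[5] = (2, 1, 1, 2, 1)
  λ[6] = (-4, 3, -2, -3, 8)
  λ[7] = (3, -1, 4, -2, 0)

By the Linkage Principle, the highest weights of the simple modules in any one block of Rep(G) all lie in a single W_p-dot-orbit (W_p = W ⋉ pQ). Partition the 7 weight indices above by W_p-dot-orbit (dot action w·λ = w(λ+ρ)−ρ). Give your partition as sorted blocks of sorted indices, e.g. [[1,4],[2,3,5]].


Root system A_5: the 5×5 matrix C matches after relabeling.

W_13-reps of the 7 weights in Ā_13 (same 5-coord order as C):

  1: (4, 0, 4, 1, 1);  2: (4, 0, 4, 1, 1);  3: (4, 0, 4, 1, 1);  4: (3, 1, 2, 1, 3);  5: (3, 2, 2, 3, 2);  6: (3, 1, 2, 1, 3);  7: (4, 0, 4, 1, 1)

Linkage partition of the 7 weights (3 classes, p=13):

[[1, 2, 3, 7], [4, 6], [5]]


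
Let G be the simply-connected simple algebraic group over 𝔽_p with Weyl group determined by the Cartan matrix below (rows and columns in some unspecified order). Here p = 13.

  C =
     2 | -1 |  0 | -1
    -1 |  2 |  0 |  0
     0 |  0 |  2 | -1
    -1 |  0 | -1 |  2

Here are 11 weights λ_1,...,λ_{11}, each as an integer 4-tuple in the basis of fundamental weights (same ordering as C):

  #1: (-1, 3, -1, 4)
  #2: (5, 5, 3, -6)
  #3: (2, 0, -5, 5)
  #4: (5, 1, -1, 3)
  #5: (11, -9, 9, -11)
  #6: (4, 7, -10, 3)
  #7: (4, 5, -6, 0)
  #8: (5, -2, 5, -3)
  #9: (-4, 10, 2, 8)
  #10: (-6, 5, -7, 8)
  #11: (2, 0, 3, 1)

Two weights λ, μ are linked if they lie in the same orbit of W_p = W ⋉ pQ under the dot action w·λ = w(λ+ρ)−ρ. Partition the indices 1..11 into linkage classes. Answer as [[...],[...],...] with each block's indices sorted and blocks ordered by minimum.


Root system A_4: the 4×4 matrix C matches after relabeling.

λ_j+ρ reflected into Ā_13 (⟨·,θ^∨⟩≤13); 4-tuples as given:

  [1] (0, 4, 0, 5)
  [2] (1, 6, 1, 4)
  [3] (3, 1, 4, 2)
  [4] (6, 2, 0, 4)
  [5] (6, 2, 0, 4)
  [6] (0, 4, 0, 5)
  [7] (1, 6, 1, 4)
  [8] (3, 1, 4, 2)
  [9] (3, 1, 4, 2)
  [10] (3, 1, 4, 2)
  [11] (3, 1, 4, 2)

Linkage partition of the 11 weights (4 classes, p=13):

[[1, 6], [2, 7], [3, 8, 9, 10, 11], [4, 5]]


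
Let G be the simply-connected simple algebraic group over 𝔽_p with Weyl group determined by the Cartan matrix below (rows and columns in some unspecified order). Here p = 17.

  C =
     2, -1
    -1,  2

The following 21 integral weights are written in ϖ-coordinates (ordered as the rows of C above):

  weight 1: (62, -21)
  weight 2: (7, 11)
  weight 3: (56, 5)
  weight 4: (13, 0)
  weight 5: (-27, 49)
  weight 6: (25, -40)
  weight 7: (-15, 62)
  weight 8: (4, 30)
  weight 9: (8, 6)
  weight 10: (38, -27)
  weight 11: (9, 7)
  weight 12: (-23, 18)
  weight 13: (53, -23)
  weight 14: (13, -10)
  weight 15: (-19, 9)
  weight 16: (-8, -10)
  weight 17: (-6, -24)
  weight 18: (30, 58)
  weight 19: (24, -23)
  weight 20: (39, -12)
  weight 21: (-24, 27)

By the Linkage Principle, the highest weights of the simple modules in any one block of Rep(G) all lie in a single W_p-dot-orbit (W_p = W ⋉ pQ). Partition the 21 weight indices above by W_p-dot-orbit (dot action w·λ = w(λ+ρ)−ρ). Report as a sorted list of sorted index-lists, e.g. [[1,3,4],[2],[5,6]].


Cartan matrix: type A_2 (|W|=6); un-permuting the 2 rows.

W_17-reps of the 21 weights in Ā_17 (same 2-coord order as C):

    λ_1 → (5, 9)
    λ_2 → (5, 9)
    λ_3 → (6, 6)
    λ_4 → (14, 1)
    λ_5 → (9, 7)
    λ_6 → (4, 5)
    λ_7 → (12, 2)
    λ_8 → (12, 2)
    λ_9 → (9, 7)
    λ_10 → (4, 5)
    λ_11 → (9, 7)
    λ_12 → (12, 2)
    λ_13 → (12, 2)
    λ_14 → (5, 9)
    λ_15 → (9, 7)
    λ_16 → (9, 7)
    λ_17 → (6, 6)
    λ_18 → (5, 9)
    λ_19 → (5, 9)
    λ_20 → (6, 6)
    λ_21 → (6, 6)

Grouping the 21 weights by Ā_17-representative: 6 linkage classes.

[[1, 2, 14, 18, 19], [3, 17, 20, 21], [4], [5, 9, 11, 15, 16], [6, 10], [7, 8, 12, 13]]


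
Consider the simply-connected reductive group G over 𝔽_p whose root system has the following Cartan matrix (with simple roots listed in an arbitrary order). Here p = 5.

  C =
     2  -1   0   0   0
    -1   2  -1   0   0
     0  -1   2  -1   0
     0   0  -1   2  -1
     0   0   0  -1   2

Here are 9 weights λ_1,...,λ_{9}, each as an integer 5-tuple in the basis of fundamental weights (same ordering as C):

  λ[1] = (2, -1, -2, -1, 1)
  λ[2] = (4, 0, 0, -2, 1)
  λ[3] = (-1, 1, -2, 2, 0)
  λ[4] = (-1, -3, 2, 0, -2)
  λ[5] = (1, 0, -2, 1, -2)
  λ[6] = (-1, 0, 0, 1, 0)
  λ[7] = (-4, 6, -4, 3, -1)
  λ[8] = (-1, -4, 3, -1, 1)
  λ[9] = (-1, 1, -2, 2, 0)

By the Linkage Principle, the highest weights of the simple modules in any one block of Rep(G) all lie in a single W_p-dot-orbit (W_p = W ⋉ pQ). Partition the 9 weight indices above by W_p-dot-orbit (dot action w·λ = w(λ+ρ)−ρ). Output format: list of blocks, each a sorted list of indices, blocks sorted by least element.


C ↔ A_5 under row/col permutation; |W(A_5)| = 720.

Alcove-folded reps (p=5, 9 weights, presented ϖ-order):

  1: (2, 0, 1, 0, 1) · 2: (2, 0, 1, 0, 1) · 3: (0, 1, 1, 2, 1) · 4: (2, 0, 1, 0, 1) · 5: (2, 0, 1, 0, 1) · 6: (0, 1, 1, 2, 1) · 7: (0, 1, 1, 2, 1) · 8: (2, 0, 1, 0, 1) · 9: (0, 1, 1, 2, 1)

Partition of {1..9} into 2 W_5-dot-orbits:

[[1, 2, 4, 5, 8], [3, 6, 7, 9]]


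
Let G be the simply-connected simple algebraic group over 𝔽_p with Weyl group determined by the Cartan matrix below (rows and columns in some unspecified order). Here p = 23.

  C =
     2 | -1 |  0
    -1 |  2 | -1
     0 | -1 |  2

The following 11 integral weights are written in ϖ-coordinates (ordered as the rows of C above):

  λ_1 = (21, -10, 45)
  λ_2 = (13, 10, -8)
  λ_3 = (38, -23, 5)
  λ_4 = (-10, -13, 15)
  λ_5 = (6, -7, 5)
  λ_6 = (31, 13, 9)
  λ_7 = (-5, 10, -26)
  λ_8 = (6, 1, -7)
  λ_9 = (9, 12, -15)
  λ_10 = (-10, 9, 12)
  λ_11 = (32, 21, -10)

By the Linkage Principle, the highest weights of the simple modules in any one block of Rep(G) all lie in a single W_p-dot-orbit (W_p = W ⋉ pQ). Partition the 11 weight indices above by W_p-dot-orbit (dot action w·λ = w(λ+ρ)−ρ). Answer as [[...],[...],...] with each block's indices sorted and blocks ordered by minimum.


Dynkin diagram of C (from the 4 off-diagonal −1 entries): A_3.

Each λ_j+ρ reduced to Ā_23; 3-tuples below use C's row order:

  1: (9, 1, 13);  2: (12, 4, 5);  3: (1, 6, 0);  4: (12, 4, 5);  5: (1, 6, 0);  6: (9, 1, 13);  7: (12, 4, 5);  8: (3, 4, 2);  9: (9, 1, 13);  10: (9, 1, 13);  11: (9, 1, 13)

Partition of {1..11} into 4 W_23-dot-orbits:

[[1, 6, 9, 10, 11], [2, 4, 7], [3, 5], [8]]


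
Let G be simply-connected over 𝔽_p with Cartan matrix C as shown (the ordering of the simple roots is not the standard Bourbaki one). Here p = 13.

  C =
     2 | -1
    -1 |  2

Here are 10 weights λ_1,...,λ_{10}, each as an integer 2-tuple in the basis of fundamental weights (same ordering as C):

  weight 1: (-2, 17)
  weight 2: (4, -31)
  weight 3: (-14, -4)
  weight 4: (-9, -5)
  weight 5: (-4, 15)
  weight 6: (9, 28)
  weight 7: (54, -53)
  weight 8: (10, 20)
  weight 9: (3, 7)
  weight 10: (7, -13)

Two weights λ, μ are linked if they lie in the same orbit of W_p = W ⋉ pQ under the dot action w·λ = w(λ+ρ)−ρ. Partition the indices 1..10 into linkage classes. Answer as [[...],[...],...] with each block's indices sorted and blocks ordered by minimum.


Root system A_2: the 2×2 matrix C matches after relabeling.

Alcove-folded reps (p=13, 10 weights, presented ϖ-order):

  λ_1+ρ ↦ (4, 8)
  λ_2+ρ ↦ (4, 8)
  λ_3+ρ ↦ (0, 10)
  λ_4+ρ ↦ (4, 8)
  λ_5+ρ ↦ (0, 10)
  λ_6+ρ ↦ (0, 10)
  λ_7+ρ ↦ (0, 10)
  λ_8+ρ ↦ (2, 6)
  λ_9+ρ ↦ (4, 8)
  λ_10+ρ ↦ (4, 8)

Linkage partition of the 10 weights (3 classes, p=13):

[[1, 2, 4, 9, 10], [3, 5, 6, 7], [8]]


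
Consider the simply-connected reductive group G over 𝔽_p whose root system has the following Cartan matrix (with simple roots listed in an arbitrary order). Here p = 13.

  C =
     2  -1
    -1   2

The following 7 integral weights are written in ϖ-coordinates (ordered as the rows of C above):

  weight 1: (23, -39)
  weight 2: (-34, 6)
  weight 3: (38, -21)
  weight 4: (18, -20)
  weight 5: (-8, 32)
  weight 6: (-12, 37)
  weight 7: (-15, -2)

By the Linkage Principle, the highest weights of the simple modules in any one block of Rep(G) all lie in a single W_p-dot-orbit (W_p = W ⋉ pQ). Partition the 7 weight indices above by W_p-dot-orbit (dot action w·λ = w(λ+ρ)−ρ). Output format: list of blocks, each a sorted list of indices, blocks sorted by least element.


Cartan matrix: type A_2 (|W|=6); un-permuting the 2 rows.

W_13-reps of the 7 weights in Ā_13 (same 2-coord order as C):

    λ_1 → (1, 11)
    λ_2 → (6, 7)
    λ_3 → (6, 7)
    λ_4 → (6, 7)
    λ_5 → (6, 7)
    λ_6 → (1, 11)
    λ_7 → (1, 11)

Partition of {1..7} into 2 W_13-dot-orbits:

[[1, 6, 7], [2, 3, 4, 5]]


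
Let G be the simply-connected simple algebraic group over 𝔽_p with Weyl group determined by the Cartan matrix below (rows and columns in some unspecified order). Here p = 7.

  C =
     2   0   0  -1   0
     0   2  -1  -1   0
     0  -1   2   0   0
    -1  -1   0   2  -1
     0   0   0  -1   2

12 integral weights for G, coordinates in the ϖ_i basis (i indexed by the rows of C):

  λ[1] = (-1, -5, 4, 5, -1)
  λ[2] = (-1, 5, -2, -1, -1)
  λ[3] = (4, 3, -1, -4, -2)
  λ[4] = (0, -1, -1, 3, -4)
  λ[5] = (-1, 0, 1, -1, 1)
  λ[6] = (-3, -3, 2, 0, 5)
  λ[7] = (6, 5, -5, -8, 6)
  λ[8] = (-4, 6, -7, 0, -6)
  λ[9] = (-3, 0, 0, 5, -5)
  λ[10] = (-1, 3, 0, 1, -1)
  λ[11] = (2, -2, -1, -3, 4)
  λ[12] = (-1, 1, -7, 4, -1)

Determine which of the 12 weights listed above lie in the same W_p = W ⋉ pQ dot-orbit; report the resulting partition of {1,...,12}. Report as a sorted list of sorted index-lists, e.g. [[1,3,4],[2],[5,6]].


Dynkin diagram of C (from the 8 off-diagonal −1 entries): D_5.

W_7-reps of the 12 weights in Ā_7 (same 5-coord order as C):

  [1] (0, 1, 1, 0, 0);  [2] (0, 1, 1, 0, 0);  [3] (1, 0, 0, 1, 3);  [4] (1, 0, 0, 1, 3);  [5] (0, 1, 2, 0, 2);  [6] (1, 0, 0, 1, 3);  [7] (0, 1, 1, 0, 0);  [8] (1, 0, 0, 1, 3);  [9] (1, 0, 0, 1, 3);  [10] (0, 1, 1, 0, 0);  [11] (0, 1, 2, 0, 2);  [12] (0, 1, 1, 0, 0)

These 12 weights hit 3 W_7-dot-orbits; sizes (5, 5, 2):

[[1, 2, 7, 10, 12], [3, 4, 6, 8, 9], [5, 11]]


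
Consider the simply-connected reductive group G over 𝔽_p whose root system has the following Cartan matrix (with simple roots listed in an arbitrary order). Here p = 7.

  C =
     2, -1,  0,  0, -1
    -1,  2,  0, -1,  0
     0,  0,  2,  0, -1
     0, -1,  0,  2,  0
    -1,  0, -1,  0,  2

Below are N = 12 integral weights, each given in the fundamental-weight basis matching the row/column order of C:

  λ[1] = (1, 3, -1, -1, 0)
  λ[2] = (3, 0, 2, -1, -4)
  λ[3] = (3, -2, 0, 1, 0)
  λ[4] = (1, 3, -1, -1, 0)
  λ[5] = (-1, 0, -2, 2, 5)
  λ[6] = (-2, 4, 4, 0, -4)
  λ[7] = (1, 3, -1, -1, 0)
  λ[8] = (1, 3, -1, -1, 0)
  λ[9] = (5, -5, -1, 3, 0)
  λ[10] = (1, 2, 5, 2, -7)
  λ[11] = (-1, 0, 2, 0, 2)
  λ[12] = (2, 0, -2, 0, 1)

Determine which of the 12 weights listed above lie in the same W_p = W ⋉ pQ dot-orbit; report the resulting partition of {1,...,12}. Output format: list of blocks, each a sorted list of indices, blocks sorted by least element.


A_5 Cartan matrix, 5 simple roots permuted; ρ=(1,1,1,1,1).

W_7-reps of the 12 weights in Ā_7 (same 5-coord order as C):

  λ_1 → (2, 4, 0, 0, 1) · λ_2 → (1, 1, 0, 0, 3) · λ_3 → (3, 1, 1, 1, 1) · λ_4 → (2, 4, 0, 0, 1) · λ_5 → (0, 1, 2, 0, 3) · λ_6 → (3, 1, 1, 1, 1) · λ_7 → (2, 4, 0, 0, 1) · λ_8 → (2, 4, 0, 0, 1) · λ_9 → (2, 4, 0, 0, 1) · λ_10 → (3, 1, 1, 1, 1) · λ_11 → (0, 1, 2, 0, 3) · λ_12 → (3, 1, 1, 1, 1)

Linkage partition of the 12 weights (4 classes, p=7):

[[1, 4, 7, 8, 9], [2], [3, 6, 10, 12], [5, 11]]


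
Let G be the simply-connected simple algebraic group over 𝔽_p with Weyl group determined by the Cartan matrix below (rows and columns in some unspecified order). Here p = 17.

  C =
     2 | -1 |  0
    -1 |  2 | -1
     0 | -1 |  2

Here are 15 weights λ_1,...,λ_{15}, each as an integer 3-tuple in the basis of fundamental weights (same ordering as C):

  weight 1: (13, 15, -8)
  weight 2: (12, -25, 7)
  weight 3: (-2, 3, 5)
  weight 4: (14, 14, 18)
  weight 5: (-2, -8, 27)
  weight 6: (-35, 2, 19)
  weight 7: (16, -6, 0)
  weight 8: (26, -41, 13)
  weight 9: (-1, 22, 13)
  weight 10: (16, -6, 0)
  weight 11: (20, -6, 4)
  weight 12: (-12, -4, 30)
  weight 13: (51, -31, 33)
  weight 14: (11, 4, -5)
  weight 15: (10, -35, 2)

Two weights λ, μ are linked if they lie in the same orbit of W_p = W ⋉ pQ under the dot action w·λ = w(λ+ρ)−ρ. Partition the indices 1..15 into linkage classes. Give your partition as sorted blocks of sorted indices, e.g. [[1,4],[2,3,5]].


A_3 Cartan matrix, 3 simple roots permuted; ρ=(1,1,1).

W_17-reps of the 15 weights in Ā_17 (same 3-coord order as C):

  1: (1, 3, 6)
  2: (1, 3, 6)
  3: (1, 3, 6)
  4: (2, 13, 2)
  5: (1, 3, 6)
  6: (11, 0, 3)
  7: (12, 1, 4)
  8: (1, 3, 6)
  9: (11, 0, 3)
  10: (12, 1, 4)
  11: (12, 1, 4)
  12: (11, 0, 3)
  13: (12, 1, 4)
  14: (12, 1, 4)
  15: (11, 0, 3)

Partition of {1..15} into 4 W_17-dot-orbits:

[[1, 2, 3, 5, 8], [4], [6, 9, 12, 15], [7, 10, 11, 13, 14]]


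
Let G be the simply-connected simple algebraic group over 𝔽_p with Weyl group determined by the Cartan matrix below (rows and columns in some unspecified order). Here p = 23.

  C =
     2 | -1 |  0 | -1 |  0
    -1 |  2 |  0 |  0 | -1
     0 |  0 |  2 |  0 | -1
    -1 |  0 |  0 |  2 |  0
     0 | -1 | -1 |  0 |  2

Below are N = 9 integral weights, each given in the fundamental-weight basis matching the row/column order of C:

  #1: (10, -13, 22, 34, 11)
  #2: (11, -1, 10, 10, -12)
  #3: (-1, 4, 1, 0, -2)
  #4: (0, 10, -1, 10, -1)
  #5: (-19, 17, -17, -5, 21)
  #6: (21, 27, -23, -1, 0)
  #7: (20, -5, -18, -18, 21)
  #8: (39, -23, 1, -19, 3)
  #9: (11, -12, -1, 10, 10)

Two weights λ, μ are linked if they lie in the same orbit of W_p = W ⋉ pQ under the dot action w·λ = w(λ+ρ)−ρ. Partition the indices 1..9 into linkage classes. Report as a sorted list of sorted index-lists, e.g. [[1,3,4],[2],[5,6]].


Root system A_5: the 5×5 matrix C matches after relabeling.

W_23-reps of the 9 weights in Ā_23 (same 5-coord order as C):

  [1] (1, 11, 0, 11, 0)
  [2] (1, 11, 0, 11, 0)
  [3] (0, 4, 1, 1, 1)
  [4] (1, 11, 0, 11, 0)
  [5] (0, 4, 1, 1, 1)
  [6] (0, 4, 1, 1, 1)
  [7] (0, 4, 1, 1, 1)
  [8] (0, 4, 1, 1, 1)
  [9] (1, 11, 0, 11, 0)

The 9 indices split into 2 linkage classes (same alcove rep ⇔ same W_23-dot-orbit):

[[1, 2, 4, 9], [3, 5, 6, 7, 8]]


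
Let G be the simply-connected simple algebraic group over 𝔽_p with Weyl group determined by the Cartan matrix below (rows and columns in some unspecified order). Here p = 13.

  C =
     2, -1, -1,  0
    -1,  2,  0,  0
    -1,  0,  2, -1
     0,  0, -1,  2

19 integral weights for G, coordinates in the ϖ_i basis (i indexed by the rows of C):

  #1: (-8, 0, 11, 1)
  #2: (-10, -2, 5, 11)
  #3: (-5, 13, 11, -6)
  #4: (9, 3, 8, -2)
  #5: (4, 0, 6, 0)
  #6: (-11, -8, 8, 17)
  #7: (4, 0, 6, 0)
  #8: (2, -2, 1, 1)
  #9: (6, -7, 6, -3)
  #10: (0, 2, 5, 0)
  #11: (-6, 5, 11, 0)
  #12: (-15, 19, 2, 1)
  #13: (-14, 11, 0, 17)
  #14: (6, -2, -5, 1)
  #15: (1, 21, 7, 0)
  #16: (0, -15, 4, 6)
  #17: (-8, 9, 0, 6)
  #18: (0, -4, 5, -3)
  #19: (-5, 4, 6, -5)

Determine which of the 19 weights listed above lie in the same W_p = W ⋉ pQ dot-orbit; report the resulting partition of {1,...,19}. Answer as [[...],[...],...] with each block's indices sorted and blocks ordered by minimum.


Type A_4, rank 4, |W|=120; reorder rows/cols to standard.

W_13-reps of the 19 weights in Ā_13 (same 4-coord order as C):

  λ_1 → (1, 5, 5, 1)
  λ_2 → (3, 1, 1, 3)
  λ_3 → (3, 1, 1, 3)
  λ_4 → (3, 1, 1, 3)
  λ_5 → (5, 0, 7, 0)
  λ_6 → (3, 1, 1, 3)
  λ_7 → (5, 0, 7, 0)
  λ_8 → (2, 1, 2, 2)
  λ_9 → (1, 5, 5, 1)
  λ_10 → (1, 3, 6, 1)
  λ_11 → (5, 0, 7, 0)
  λ_12 → (2, 1, 2, 2)
  λ_13 → (5, 0, 7, 0)
  λ_14 → (2, 1, 2, 2)
  λ_15 → (2, 1, 2, 2)
  λ_16 → (5, 0, 7, 0)
  λ_17 → (1, 3, 6, 1)
  λ_18 → (2, 1, 2, 2)
  λ_19 → (3, 1, 1, 3)

Grouping the 19 weights by Ā_13-representative: 5 linkage classes.

[[1, 9], [2, 3, 4, 6, 19], [5, 7, 11, 13, 16], [8, 12, 14, 15, 18], [10, 17]]


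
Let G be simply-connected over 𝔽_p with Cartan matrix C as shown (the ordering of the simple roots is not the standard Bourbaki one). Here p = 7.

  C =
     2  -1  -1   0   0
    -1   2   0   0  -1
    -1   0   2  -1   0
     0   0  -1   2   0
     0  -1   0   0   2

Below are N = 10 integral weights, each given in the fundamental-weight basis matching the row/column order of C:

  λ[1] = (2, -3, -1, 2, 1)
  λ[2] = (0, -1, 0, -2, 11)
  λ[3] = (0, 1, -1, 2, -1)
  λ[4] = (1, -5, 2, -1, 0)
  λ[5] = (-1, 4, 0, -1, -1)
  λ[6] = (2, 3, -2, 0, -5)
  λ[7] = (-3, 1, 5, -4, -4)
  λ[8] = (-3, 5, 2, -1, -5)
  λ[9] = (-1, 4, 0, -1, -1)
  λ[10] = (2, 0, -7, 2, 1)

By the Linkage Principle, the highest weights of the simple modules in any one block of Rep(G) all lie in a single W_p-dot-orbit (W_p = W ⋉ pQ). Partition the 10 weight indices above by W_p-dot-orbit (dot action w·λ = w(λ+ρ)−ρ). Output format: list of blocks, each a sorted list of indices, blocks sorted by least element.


Type A_5, rank 5, |W|=720; reorder rows/cols to standard.

W_7-reps of the 10 weights in Ā_7 (same 5-coord order as C):

  λ_1+ρ ↦ (1, 2, 0, 3, 0) · λ_2+ρ ↦ (0, 5, 1, 0, 0) · λ_3+ρ ↦ (1, 2, 0, 3, 0) · λ_4+ρ ↦ (1, 1, 1, 0, 2) · λ_5+ρ ↦ (0, 5, 1, 0, 0) · λ_6+ρ ↦ (2, 0, 1, 0, 4) · λ_7+ρ ↦ (1, 2, 0, 3, 0) · λ_8+ρ ↦ (2, 0, 1, 0, 4) · λ_9+ρ ↦ (0, 5, 1, 0, 0) · λ_10+ρ ↦ (1, 2, 0, 3, 0)

Grouping the 10 weights by Ā_7-representative: 4 linkage classes.

[[1, 3, 7, 10], [2, 5, 9], [4], [6, 8]]


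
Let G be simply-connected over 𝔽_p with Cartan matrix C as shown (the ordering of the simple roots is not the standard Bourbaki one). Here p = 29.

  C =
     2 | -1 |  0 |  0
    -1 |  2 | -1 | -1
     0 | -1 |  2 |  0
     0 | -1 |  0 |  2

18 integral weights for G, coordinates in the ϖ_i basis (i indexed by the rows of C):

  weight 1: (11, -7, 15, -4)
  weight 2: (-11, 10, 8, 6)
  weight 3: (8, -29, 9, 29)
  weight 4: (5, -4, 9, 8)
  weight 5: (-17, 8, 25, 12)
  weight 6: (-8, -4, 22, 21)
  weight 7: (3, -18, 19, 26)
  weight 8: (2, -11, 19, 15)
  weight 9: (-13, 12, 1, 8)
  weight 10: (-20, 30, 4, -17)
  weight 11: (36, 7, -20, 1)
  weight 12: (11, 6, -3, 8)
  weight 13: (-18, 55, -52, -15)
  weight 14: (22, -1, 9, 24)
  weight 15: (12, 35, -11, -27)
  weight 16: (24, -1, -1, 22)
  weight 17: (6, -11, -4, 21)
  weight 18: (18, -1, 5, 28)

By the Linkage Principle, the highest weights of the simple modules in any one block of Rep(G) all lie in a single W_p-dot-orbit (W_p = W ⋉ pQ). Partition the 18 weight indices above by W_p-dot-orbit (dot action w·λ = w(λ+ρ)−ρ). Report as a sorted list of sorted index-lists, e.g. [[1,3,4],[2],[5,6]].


Root system D_4: the 4×4 matrix C matches after relabeling.

Each λ_j+ρ reduced to Ā_29; 4-tuples below use C's row order:

    λ_1+ρ ↦ (3, 3, 7, 6)
    λ_2+ρ ↦ (10, 1, 9, 7)
    λ_3+ρ ↦ (10, 1, 9, 7)
    λ_4+ρ ↦ (3, 3, 7, 6)
    λ_5+ρ ↦ (3, 3, 7, 6)
    λ_6+ρ ↦ (3, 3, 7, 6)
    λ_7+ρ ↦ (12, 1, 2, 9)
    λ_8+ρ ↦ (7, 3, 10, 6)
    λ_9+ρ ↦ (12, 1, 2, 9)
    λ_10+ρ ↦ (12, 1, 2, 9)
    λ_11+ρ ↦ (10, 1, 8, 7)
    λ_12+ρ ↦ (12, 1, 2, 9)
    λ_13+ρ ↦ (12, 1, 2, 9)
    λ_14+ρ ↦ (6, 0, 19, 4)
    λ_15+ρ ↦ (7, 3, 10, 6)
    λ_16+ρ ↦ (6, 0, 19, 4)
    λ_17+ρ ↦ (3, 3, 7, 6)
    λ_18+ρ ↦ (6, 0, 19, 4)

Partition of {1..18} into 6 W_29-dot-orbits:

[[1, 4, 5, 6, 17], [2, 3], [7, 9, 10, 12, 13], [8, 15], [11], [14, 16, 18]]


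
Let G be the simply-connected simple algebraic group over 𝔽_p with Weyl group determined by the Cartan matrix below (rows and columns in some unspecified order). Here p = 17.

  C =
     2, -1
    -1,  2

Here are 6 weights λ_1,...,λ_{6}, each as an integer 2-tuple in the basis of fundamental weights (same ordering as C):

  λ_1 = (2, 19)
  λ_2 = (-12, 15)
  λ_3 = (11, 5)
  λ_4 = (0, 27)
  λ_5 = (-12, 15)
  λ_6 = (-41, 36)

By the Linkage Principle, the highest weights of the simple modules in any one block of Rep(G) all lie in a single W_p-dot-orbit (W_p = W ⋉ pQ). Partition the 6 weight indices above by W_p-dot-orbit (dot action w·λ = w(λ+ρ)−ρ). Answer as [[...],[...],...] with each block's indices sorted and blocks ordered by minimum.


Cartan matrix: type A_2 (|W|=6); un-permuting the 2 rows.

Alcove-folded reps (p=17, 6 weights, presented ϖ-order):

    λ_1+ρ ↦ (3, 11)
    λ_2+ρ ↦ (11, 5)
    λ_3+ρ ↦ (11, 5)
    λ_4+ρ ↦ (11, 5)
    λ_5+ρ ↦ (11, 5)
    λ_6+ρ ↦ (3, 11)

Linkage partition of the 6 weights (2 classes, p=17):

[[1, 6], [2, 3, 4, 5]]


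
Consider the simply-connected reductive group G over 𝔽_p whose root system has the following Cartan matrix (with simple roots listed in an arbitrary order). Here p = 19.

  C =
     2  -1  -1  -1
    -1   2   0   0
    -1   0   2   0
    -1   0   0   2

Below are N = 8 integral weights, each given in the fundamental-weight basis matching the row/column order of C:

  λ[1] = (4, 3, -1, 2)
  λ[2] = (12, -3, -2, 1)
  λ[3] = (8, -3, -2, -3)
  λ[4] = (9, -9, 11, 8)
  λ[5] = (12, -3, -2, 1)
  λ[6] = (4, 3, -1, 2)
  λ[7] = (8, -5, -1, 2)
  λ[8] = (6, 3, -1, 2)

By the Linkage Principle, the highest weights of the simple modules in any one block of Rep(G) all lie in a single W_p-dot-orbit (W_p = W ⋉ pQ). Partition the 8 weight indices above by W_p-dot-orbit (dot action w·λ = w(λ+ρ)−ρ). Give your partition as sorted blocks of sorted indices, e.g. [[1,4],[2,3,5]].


C ↔ D_4 under row/col permutation; |W(D_4)| = 192.

Alcove-folded reps (p=19, 8 weights, presented ϖ-order):

    [1] (5, 4, 0, 3)
    [2] (4, 2, 1, 2)
    [3] (4, 2, 1, 2)
    [4] (5, 4, 0, 3)
    [5] (4, 2, 1, 2)
    [6] (5, 4, 0, 3)
    [7] (5, 4, 0, 3)
    [8] (5, 4, 0, 3)

2 distinct reps among the 8 weights ⇒ 2 W_19-linkage classes:

[[1, 4, 6, 7, 8], [2, 3, 5]]


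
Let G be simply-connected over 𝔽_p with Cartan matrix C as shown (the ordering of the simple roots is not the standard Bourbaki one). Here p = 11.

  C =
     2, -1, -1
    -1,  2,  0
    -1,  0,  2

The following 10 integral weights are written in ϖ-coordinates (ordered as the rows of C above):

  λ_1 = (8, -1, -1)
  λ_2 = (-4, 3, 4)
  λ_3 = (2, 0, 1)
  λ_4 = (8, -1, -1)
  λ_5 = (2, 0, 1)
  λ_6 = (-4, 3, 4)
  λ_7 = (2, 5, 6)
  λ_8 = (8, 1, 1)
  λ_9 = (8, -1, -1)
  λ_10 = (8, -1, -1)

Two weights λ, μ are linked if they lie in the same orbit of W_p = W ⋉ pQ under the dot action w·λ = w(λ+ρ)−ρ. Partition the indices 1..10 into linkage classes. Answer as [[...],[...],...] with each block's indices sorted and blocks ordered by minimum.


Dynkin diagram of C (from the 4 off-diagonal −1 entries): A_3.

Folding the 10 weights λ_j+ρ into Ā_11 (reps in the given 3-coord order):

  [1] (9, 0, 0);  [2] (3, 1, 2);  [3] (3, 1, 2);  [4] (9, 0, 0);  [5] (3, 1, 2);  [6] (3, 1, 2);  [7] (3, 1, 2);  [8] (9, 0, 0);  [9] (9, 0, 0);  [10] (9, 0, 0)

The 10 indices split into 2 linkage classes (same alcove rep ⇔ same W_11-dot-orbit):

[[1, 4, 8, 9, 10], [2, 3, 5, 6, 7]]


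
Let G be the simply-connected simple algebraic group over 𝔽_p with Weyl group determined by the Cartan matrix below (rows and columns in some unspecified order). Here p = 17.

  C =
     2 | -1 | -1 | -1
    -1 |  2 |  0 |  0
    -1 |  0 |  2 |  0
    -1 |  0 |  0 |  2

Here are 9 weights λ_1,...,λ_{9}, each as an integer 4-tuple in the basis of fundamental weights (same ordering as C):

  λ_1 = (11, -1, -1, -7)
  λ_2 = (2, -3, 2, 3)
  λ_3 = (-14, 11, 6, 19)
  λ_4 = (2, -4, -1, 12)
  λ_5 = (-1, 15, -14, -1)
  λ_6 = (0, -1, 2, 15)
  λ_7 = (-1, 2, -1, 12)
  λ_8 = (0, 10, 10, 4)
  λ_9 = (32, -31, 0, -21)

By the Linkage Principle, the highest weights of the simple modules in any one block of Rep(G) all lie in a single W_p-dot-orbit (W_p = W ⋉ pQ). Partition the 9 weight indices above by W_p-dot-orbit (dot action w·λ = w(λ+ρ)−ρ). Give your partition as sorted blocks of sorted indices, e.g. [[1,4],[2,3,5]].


Dynkin diagram of C (from the 6 off-diagonal −1 entries): D_4.

Ā_17 reps of the 9 weights (D_4, coords as presented):

  λ_1 → (5, 0, 0, 6) · λ_2 → (1, 2, 3, 4) · λ_3 → (1, 2, 3, 4) · λ_4 → (0, 3, 0, 13) · λ_5 → (0, 3, 0, 13) · λ_6 → (0, 3, 0, 13) · λ_7 → (0, 3, 0, 13) · λ_8 → (5, 0, 0, 6) · λ_9 → (0, 3, 0, 13)

Partition of {1..9} into 3 W_17-dot-orbits:

[[1, 8], [2, 3], [4, 5, 6, 7, 9]]


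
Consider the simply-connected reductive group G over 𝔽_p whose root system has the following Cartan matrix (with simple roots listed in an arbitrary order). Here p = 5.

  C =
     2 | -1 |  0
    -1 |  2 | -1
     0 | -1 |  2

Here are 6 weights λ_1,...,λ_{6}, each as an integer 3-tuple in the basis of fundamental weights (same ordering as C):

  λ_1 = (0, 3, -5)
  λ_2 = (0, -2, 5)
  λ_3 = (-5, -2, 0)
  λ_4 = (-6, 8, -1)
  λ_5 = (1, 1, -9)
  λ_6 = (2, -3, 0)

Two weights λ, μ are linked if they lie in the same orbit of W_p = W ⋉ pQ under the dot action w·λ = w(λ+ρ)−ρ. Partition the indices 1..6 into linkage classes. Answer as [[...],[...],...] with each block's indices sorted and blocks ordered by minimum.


A_3 Cartan matrix, 3 simple roots permuted; ρ=(1,1,1).

Ā_5 reps of the 6 weights (A_3, coords as presented):

  [1] (1, 0, 4) · [2] (1, 0, 4) · [3] (1, 0, 4) · [4] (1, 0, 4) · [5] (1, 1, 1) · [6] (1, 1, 1)

The 6 indices split into 2 linkage classes (same alcove rep ⇔ same W_5-dot-orbit):

[[1, 2, 3, 4], [5, 6]]


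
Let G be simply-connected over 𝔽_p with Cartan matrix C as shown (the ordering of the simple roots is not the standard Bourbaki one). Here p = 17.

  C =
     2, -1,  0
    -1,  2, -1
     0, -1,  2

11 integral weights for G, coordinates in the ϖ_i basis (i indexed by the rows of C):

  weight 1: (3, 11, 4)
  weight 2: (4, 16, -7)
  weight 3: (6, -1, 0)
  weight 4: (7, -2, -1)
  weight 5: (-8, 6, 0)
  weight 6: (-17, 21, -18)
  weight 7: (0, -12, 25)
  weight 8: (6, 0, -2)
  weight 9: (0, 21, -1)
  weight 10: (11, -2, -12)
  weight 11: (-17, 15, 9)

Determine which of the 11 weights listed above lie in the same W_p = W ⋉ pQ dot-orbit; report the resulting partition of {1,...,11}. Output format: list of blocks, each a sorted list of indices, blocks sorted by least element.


Root system A_3: the 3×3 matrix C matches after relabeling.

Each λ_j+ρ reduced to Ā_17; 3-tuples below use C's row order:

  [1] (0, 12, 1);  [2] (0, 11, 1);  [3] (7, 0, 1);  [4] (7, 0, 1);  [5] (7, 0, 1);  [6] (0, 11, 1);  [7] (1, 1, 6);  [8] (7, 0, 1);  [9] (0, 11, 1);  [10] (0, 11, 1);  [11] (7, 0, 1)

These 11 weights hit 4 W_17-dot-orbits; sizes (1, 4, 5, 1):

[[1], [2, 6, 9, 10], [3, 4, 5, 8, 11], [7]]


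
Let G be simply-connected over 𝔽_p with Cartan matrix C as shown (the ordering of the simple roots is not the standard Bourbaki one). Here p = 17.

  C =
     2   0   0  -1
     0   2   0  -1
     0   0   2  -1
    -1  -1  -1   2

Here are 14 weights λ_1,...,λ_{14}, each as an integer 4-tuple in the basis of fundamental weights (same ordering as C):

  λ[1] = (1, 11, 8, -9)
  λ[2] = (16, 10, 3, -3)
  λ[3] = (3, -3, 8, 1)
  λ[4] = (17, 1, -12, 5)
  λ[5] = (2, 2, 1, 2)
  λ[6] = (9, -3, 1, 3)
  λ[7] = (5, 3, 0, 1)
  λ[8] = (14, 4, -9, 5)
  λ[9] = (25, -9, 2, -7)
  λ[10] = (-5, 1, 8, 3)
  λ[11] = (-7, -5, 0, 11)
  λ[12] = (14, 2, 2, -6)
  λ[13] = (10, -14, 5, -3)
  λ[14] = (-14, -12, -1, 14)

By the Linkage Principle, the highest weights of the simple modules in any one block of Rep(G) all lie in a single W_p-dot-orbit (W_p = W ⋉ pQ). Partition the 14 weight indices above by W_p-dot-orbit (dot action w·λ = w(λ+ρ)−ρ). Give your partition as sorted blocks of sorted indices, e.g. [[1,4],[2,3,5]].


Root system D_4: the 4×4 matrix C matches after relabeling.

Alcove-folded reps (p=17, 14 weights, presented ϖ-order):

  [1] (6, 4, 1, 2);  [2] (4, 2, 9, 0);  [3] (4, 2, 9, 0);  [4] (6, 4, 1, 2);  [5] (3, 3, 2, 3);  [6] (10, 2, 2, 1);  [7] (6, 4, 1, 2);  [8] (6, 4, 1, 2);  [9] (3, 3, 2, 3);  [10] (4, 2, 9, 0);  [11] (6, 4, 1, 2);  [12] (10, 2, 2, 1);  [13] (4, 2, 9, 0);  [14] (4, 2, 9, 0)

The 14 indices split into 4 linkage classes (same alcove rep ⇔ same W_17-dot-orbit):

[[1, 4, 7, 8, 11], [2, 3, 10, 13, 14], [5, 9], [6, 12]]
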